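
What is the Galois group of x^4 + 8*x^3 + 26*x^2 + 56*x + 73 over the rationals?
4T2: V_4

The polynomial is an irreducible quartic over Q and its discriminant is 589824 = 768^2, a perfect square, so the Galois group is contained in A_4. The resolvent cubic y^3 - 26*y^2 + 156*y - 216 splits completely over Q, which gives the Klein four-group V_4.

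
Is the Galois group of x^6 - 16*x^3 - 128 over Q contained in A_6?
No

The polynomial is irreducible of degree 6 over Q. Its discriminant is 5410421842378752, which is not a perfect square. A Galois group lies in the alternating group exactly when the discriminant is a square in Q, so the Galois group (S_3 x S_3) is not contained in A_6.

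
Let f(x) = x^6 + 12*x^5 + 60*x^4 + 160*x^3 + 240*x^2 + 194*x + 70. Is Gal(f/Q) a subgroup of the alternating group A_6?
No

The polynomial is irreducible of degree 6 over Q. Its discriminant is -1292992, which is not a perfect square. A Galois group lies in the alternating group exactly when the discriminant is a square in Q, so the Galois group (S_6) is not contained in A_6.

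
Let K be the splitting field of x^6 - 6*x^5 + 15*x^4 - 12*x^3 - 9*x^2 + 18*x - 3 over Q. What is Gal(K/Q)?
6T9: S_3 x S_3

The polynomial f is an irreducible sextic over Q, so G = Gal(f/Q) is one of the 16 transitive subgroups 6T1, ..., 6T16 of S_6. The discriminant of f is 1289945088, which is not a perfect square, so G is not contained in A_6. The transitive groups of degree 6 not contained in A_6 are: C_6 (6T1, order 6), S_3 (6T2, order 6), D_6 (6T3, order 12), C_3 x S_3 (6T5, order 18), A_4 x C_2 (6T6, order 24), S_4 (6T8, order 24), S_3 x S_3 (6T9, order 36), S_4 x C_2 (6T11, order 48), (S_3 x S_3) : C_2 (6T13, order 72), PGL(2,5) (6T14, order 120), S_6 (6T16, order 720). By Dedekind's theorem, for a prime p not dividing disc(f) the degrees of the irreducible factors of f mod p form the cycle type of an element of G. Factoring f modulo the 23 such primes p <= 97 (skipping 2, 3, which divide the discriminant), each new pattern first appears at: mod 5: f = (x^6 + 4x^5 + 3x^3 + x^2 + 3x + 2), pattern 6; mod 11: f = (x + 2)(x + 8)(x^2 + 3)(x^2 + 6x + 2), pattern 2+2+1+1; mod 13: f = (x + 3)(x + 9)(x + 11)(x^3 + 10x^2 + 3x + 8), pattern 3+1+1+1; mod 31: f = (x^2 + 14x + 3)(x^2 + 16x + 30)(x^2 + 26x + 1), pattern 2+2+2; mod 97: f = (x^3 + 94x^2 + 3x + 23)(x^3 + 94x^2 + 3x + 80), pattern 3+3. No other pattern occurs in this range, so the set of observed cycle types is {6, 2+2+1+1, 3+1+1+1, 2+2+2, 3+3}. The candidates containing elements of all these cycle types are S_3 x S_3 (6T9) of order 36, (S_3 x S_3) : C_2 (6T13) of order 72, S_6 (6T16) of order 720; the others are excluded. The observed types are precisely the cycle types that occur in S_3 x S_3 (6T9) (apart from the identity). Each of the other remaining candidates has further cycle types, and by the Chebotarev density theorem the matching factorization patterns would occur for a proportion of primes equal to their share of the group: (S_3 x S_3) : C_2 (6T13) additionally contains elements of type 4+2, 3+2+1, 2+1+1+1+1 (36 of its 72 elements, about 50% of primes); S_6 (6T16) additionally contains elements of type 5+1, 4+2, 4+1+1, 3+2+1, 2+1+1+1+1 (459 of its 720 elements, about 64% of primes). None of the 23 primes tested shows any such pattern (for each of these groups the chance of that is below 10^-4), which rules them out. Hence G = S_3 x S_3 (6T9), of order 36.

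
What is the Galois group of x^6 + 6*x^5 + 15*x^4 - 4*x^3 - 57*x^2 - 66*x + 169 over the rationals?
The polynomial f is an irreducible sextic over Q, so G = Gal(f/Q) is one of the 16 transitive subgroups 6T1, ..., 6T16 of S_6. The discriminant of f is -190210142896128, which is not a perfect square, so G is not contained in A_6. The transitive groups of degree 6 not contained in A_6 are: C_6 (6T1, order 6), S_3 (6T2, order 6), D_6 (6T3, order 12), C_3 x S_3 (6T5, order 18), A_4 x C_2 (6T6, order 24), S_4 (6T8, order 24), S_3 x S_3 (6T9, order 36), S_4 x C_2 (6T11, order 48), (S_3 x S_3) : C_2 (6T13, order 72), PGL(2,5) (6T14, order 120), S_6 (6T16, order 720). By Dedekind's theorem, for a prime p not dividing disc(f) the degrees of the irreducible factors of f mod p form the cycle type of an element of G. Factoring f modulo the 33 such primes p <= 149 (skipping 2, 3, which divide the discriminant), each new pattern first appears at: mod 5: f = (x^6 + x^5 + x^3 + 3x^2 + 4x + 4), pattern 6; mod 7: f = (x + 2)(x + 3)(x + 5)(x^3 + 3x^2 + 3x + 4), pattern 3+1+1+1; mod 17: f = (x^2 + 4x + 14)(x^2 + 9x + 2)(x^2 + 10x + 3), pattern 2+2+2; mod 19: f = (x^3 + 3x^2 + 3x + 5)(x^3 + 3x^2 + 3x + 11), pattern 3+3; mod 73: f = (x + 27)(x + 43)(x + 45)(x + 59)(x + 61)(x + 63), pattern 1+1+1+1+1+1. No other pattern occurs in this range, so the set of observed cycle types is {6, 3+1+1+1, 2+2+2, 3+3, 1+1+1+1+1+1}. The candidates containing elements of all these cycle types are C_3 x S_3 (6T5) of order 18, S_3 x S_3 (6T9) of order 36, (S_3 x S_3) : C_2 (6T13) of order 72, S_6 (6T16) of order 720; the others are excluded. The observed types are precisely the cycle types that occur in C_3 x S_3 (6T5). Each of the other remaining candidates has further cycle types, and by the Chebotarev density theorem the matching factorization patterns would occur for a proportion of primes equal to their share of the group: S_3 x S_3 (6T9) additionally contains elements of type 2+2+1+1 (9 of its 36 elements, about 25% of primes); (S_3 x S_3) : C_2 (6T13) additionally contains elements of type 4+2, 3+2+1, 2+2+1+1, 2+1+1+1+1 (45 of its 72 elements, about 62% of primes); S_6 (6T16) additionally contains elements of type 5+1, 4+2, 4+1+1, 3+2+1, 2+2+1+1, 2+1+1+1+1 (504 of its 720 elements, about 70% of primes). None of the 33 primes tested shows any such pattern (for each of these groups the chance of that is below 10^-4), which rules them out. Hence G = C_3 x S_3 (6T5), of order 18.

C_3 x S_3 (order 18)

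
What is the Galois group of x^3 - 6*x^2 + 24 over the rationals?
The polynomial is an irreducible cubic over Q and its discriminant is 5184 = 72^2, a perfect square. For an irreducible cubic, a square discriminant forces the Galois group to be A_3, the cyclic group of order 3.

3T1: C_3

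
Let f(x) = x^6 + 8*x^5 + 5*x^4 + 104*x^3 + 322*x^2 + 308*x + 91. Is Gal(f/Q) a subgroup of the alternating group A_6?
The polynomial is irreducible of degree 6 over Q. Its discriminant is 7239685935286336 = 85086344^2, a perfect square. A Galois group lies in the alternating group exactly when the discriminant is a square in Q, so the Galois group (A_4) is contained in A_6.

Yes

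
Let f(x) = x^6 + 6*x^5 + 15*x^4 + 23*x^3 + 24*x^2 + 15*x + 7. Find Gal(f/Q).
C_3 x S_3, the group 6T5 of order 18

The polynomial f is an irreducible sextic over Q, so G = Gal(f/Q) is one of the 16 transitive subgroups 6T1, ..., 6T16 of S_6. The discriminant of f is -177147, which is not a perfect square, so G is not contained in A_6. The transitive groups of degree 6 not contained in A_6 are: C_6 (6T1, order 6), S_3 (6T2, order 6), D_6 (6T3, order 12), C_3 x S_3 (6T5, order 18), A_4 x C_2 (6T6, order 24), S_4 (6T8, order 24), S_3 x S_3 (6T9, order 36), S_4 x C_2 (6T11, order 48), (S_3 x S_3) : C_2 (6T13, order 72), PGL(2,5) (6T14, order 120), S_6 (6T16, order 720). By Dedekind's theorem, for a prime p not dividing disc(f) the degrees of the irreducible factors of f mod p form the cycle type of an element of G. Factoring f modulo the 33 such primes p <= 139 (skipping 3, which divides the discriminant), each new pattern first appears at: mod 2: f = (x^6 + x^4 + x^3 + x + 1), pattern 6; mod 7: f = (x)(x + 4)(x + 6)(x^3 + 3x^2 + 3x + 5), pattern 3+1+1+1; mod 17: f = (x^2 + x + 7)(x^2 + 7x + 13)(x^2 + 15x + 4), pattern 2+2+2; mod 19: f = (x^3 + 3x^2 + 3x + 10)(x^3 + 3x^2 + 3x + 14), pattern 3+3; mod 73: f = (x + 43)(x + 44)(x + 45)(x + 52)(x + 53)(x + 61), pattern 1+1+1+1+1+1. No other pattern occurs in this range, so the set of observed cycle types is {6, 3+1+1+1, 2+2+2, 3+3, 1+1+1+1+1+1}. The candidates containing elements of all these cycle types are C_3 x S_3 (6T5) of order 18, S_3 x S_3 (6T9) of order 36, (S_3 x S_3) : C_2 (6T13) of order 72, S_6 (6T16) of order 720; the others are excluded. The observed types are precisely the cycle types that occur in C_3 x S_3 (6T5). Each of the other remaining candidates has further cycle types, and by the Chebotarev density theorem the matching factorization patterns would occur for a proportion of primes equal to their share of the group: S_3 x S_3 (6T9) additionally contains elements of type 2+2+1+1 (9 of its 36 elements, about 25% of primes); (S_3 x S_3) : C_2 (6T13) additionally contains elements of type 4+2, 3+2+1, 2+2+1+1, 2+1+1+1+1 (45 of its 72 elements, about 62% of primes); S_6 (6T16) additionally contains elements of type 5+1, 4+2, 4+1+1, 3+2+1, 2+2+1+1, 2+1+1+1+1 (504 of its 720 elements, about 70% of primes). None of the 33 primes tested shows any such pattern (for each of these groups the chance of that is below 10^-4), which rules them out. Hence G = C_3 x S_3 (6T5), of order 18.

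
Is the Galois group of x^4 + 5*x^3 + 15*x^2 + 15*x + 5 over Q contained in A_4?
No

The polynomial is irreducible of degree 4 over Q. Its discriminant is 15125, which is not a perfect square. A Galois group lies in the alternating group exactly when the discriminant is a square in Q, so the Galois group (C_4) is not contained in A_4.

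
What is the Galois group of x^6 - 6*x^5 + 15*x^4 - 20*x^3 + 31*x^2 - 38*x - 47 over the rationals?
The polynomial f is an irreducible sextic over Q, so G = Gal(f/Q) is one of the 16 transitive subgroups 6T1, ..., 6T16 of S_6. The discriminant of f is 66039417143296 = 8126464^2, a perfect square, so G is contained in A_6. The transitive groups of degree 6 contained in A_6 are: A_4 (6T4, order 12), S_4 (6T7, order 24), (C_3 x C_3) : C_4 (6T10, order 36), PSL(2,5) (6T12, order 60), A_6 (6T15, order 360). By Dedekind's theorem, for a prime p not dividing disc(f) the degrees of the irreducible factors of f mod p form the cycle type of an element of G. Factoring f modulo the 79 such primes p <= 419 (skipping 2, 31, which divide the discriminant), each new pattern first appears at: mod 3: f = (x^2 + x + 2)(x^4 + 2x^3 + 2x^2 + x + 2), pattern 4+2; mod 5: f = (x^3 + 4x + 3)(x^3 + 4x^2 + x + 1), pattern 3+3; mod 11: f = (x + 4)(x + 5)(x^2 + x + 4)(x^2 + 6x + 10), pattern 2+2+1+1; mod 67: f = (x + 3)(x + 5)(x + 21)(x + 44)(x + 60)(x + 62), pattern 1+1+1+1+1+1. No other pattern occurs in this range, so the set of observed cycle types is {4+2, 3+3, 2+2+1+1, 1+1+1+1+1+1}. The candidates containing elements of all these cycle types are S_4 (6T7) of order 24, (C_3 x C_3) : C_4 (6T10) of order 36, A_6 (6T15) of order 360; the others are excluded. The observed types are precisely the cycle types that occur in S_4 (6T7). Each of the other remaining candidates has further cycle types, and by the Chebotarev density theorem the matching factorization patterns would occur for a proportion of primes equal to their share of the group: (C_3 x C_3) : C_4 (6T10) additionally contains elements of type 3+1+1+1 (4 of its 36 elements, about 11% of primes); A_6 (6T15) additionally contains elements of type 5+1, 3+1+1+1 (184 of its 360 elements, about 51% of primes). None of the 79 primes tested shows any such pattern (for each of these groups the chance of that is below 10^-4), which rules them out. Hence G = S_4 (6T7), of order 24.

S_4 (also written S4+)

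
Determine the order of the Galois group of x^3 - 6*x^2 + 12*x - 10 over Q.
6

The degree of the splitting field over Q equals the order of the Galois group, so first determine the group. The polynomial is an irreducible cubic over Q and its discriminant is -108, which is not a perfect square. For an irreducible cubic, a non-square discriminant gives Galois group S_3. The Galois group S_3 (3T2) has order 6, so the splitting field has degree 6 over Q.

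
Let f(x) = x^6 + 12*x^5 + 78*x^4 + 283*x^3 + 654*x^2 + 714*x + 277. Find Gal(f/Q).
C_3 x S_3 (also written G18)

The polynomial f is an irreducible sextic over Q, so G = Gal(f/Q) is one of the 16 transitive subgroups 6T1, ..., 6T16 of S_6. The discriminant of f is -401254544639403, which is not a perfect square, so G is not contained in A_6. The transitive groups of degree 6 not contained in A_6 are: C_6 (6T1, order 6), S_3 (6T2, order 6), D_6 (6T3, order 12), C_3 x S_3 (6T5, order 18), A_4 x C_2 (6T6, order 24), S_4 (6T8, order 24), S_3 x S_3 (6T9, order 36), S_4 x C_2 (6T11, order 48), (S_3 x S_3) : C_2 (6T13, order 72), PGL(2,5) (6T14, order 120), S_6 (6T16, order 720). By Dedekind's theorem, for a prime p not dividing disc(f) the degrees of the irreducible factors of f mod p form the cycle type of an element of G. Factoring f modulo the 33 such primes p <= 151 (skipping 3, 7, 13, which divide the discriminant), each new pattern first appears at: mod 2: f = (x^6 + x^3 + 1), pattern 6; mod 17: f = (x^2 + 5x + 13)(x^2 + 10x + 5)(x^2 + 14x + 4), pattern 2+2+2; mod 19: f = (x^3 + 6x^2 + 9x + 11)(x^3 + 6x^2 + 14x + 1), pattern 3+3; mod 31: f = (x + 5)(x + 11)(x + 21)(x^3 + 6x^2 + 23x + 23), pattern 3+1+1+1; mod 73: f = (x + 3)(x + 13)(x + 19)(x + 25)(x + 47)(x + 51), pattern 1+1+1+1+1+1. No other pattern occurs in this range, so the set of observed cycle types is {6, 2+2+2, 3+3, 3+1+1+1, 1+1+1+1+1+1}. The candidates containing elements of all these cycle types are C_3 x S_3 (6T5) of order 18, S_3 x S_3 (6T9) of order 36, (S_3 x S_3) : C_2 (6T13) of order 72, S_6 (6T16) of order 720; the others are excluded. The observed types are precisely the cycle types that occur in C_3 x S_3 (6T5). Each of the other remaining candidates has further cycle types, and by the Chebotarev density theorem the matching factorization patterns would occur for a proportion of primes equal to their share of the group: S_3 x S_3 (6T9) additionally contains elements of type 2+2+1+1 (9 of its 36 elements, about 25% of primes); (S_3 x S_3) : C_2 (6T13) additionally contains elements of type 4+2, 3+2+1, 2+2+1+1, 2+1+1+1+1 (45 of its 72 elements, about 62% of primes); S_6 (6T16) additionally contains elements of type 5+1, 4+2, 4+1+1, 3+2+1, 2+2+1+1, 2+1+1+1+1 (504 of its 720 elements, about 70% of primes). None of the 33 primes tested shows any such pattern (for each of these groups the chance of that is below 10^-4), which rules them out. Hence G = C_3 x S_3 (6T5), of order 18.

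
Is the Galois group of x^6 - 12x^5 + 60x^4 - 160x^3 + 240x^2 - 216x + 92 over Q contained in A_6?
Yes

The polynomial is irreducible of degree 6 over Q. Its discriminant is 746496000000 = 864000^2, a perfect square. A Galois group lies in the alternating group exactly when the discriminant is a square in Q, so the Galois group (A_6) is contained in A_6.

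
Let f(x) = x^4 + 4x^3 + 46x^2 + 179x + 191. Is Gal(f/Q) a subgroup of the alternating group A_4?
No

The polynomial is irreducible of degree 4 over Q. Its discriminant is 25425125, which is not a perfect square. A Galois group lies in the alternating group exactly when the discriminant is a square in Q, so the Galois group (C_4) is not contained in A_4.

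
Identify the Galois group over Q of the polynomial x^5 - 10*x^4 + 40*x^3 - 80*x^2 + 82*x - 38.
The polynomial f is an irreducible quintic over Q, so G = Gal(f/Q) is a transitive subgroup of S_5: one of C_5 (5T1, order 5), D_5 (5T2, order 10), F_20 (5T3, order 20), A_5 (5T4, order 60) or S_5 (5T5, order 120). The discriminant of f is 58192, which is not a perfect square, so G is not contained in A_5. The transitive groups of degree 5 not contained in A_5 are: F_20 (5T3, order 20), S_5 (5T5, order 120). By Dedekind's theorem, for a prime p not dividing disc(f) the degrees of the irreducible factors of f mod p form the cycle type of an element of G. Factoring f modulo the 5 such primes p <= 13 (skipping 2, which divides the discriminant), each new pattern first appears at: mod 3: f = (x^5 + 2x^4 + x^3 + x^2 + x + 1), pattern 5; mod 5: f = (x + 4)(x^4 + x^3 + x^2 + x + 3), pattern 4+1; mod 13: f = (x + 6)(x + 8)(x^3 + 2x^2 + 3x + 3), pattern 3+1+1. No other pattern occurs in this range, so the set of observed cycle types is {5, 4+1, 3+1+1}. Among the candidates above, the only group containing elements of all these cycle types is S_5 (5T5) — F_20 (5T3) lacks at least one of them. Hence G = S_5 (5T5), of order 120.

S_5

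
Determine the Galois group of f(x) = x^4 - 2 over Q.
D_4 (order 8)

The polynomial is an irreducible quartic over Q and its discriminant is -2048, which is not a perfect square, so the Galois group is not contained in A_4. The resolvent cubic y^3 + 8*y has exactly one rational root, so the Galois group is C_4 or D_4. The quartic remains irreducible over Q(sqrt(disc)), so the group is D_4.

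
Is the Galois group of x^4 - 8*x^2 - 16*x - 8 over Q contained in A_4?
The polynomial is irreducible of degree 4 over Q. Its discriminant is -65536, which is not a perfect square. A Galois group lies in the alternating group exactly when the discriminant is a square in Q, so the Galois group (D_4) is not contained in A_4.

No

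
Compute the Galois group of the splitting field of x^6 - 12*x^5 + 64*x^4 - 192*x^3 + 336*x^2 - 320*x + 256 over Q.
6T11: S_4 x C_2

The polynomial f is an irreducible sextic over Q, so G = Gal(f/Q) is one of the 16 transitive subgroups 6T1, ..., 6T16 of S_6. The discriminant of f is -1849378557919232, which is not a perfect square, so G is not contained in A_6. The transitive groups of degree 6 not contained in A_6 are: C_6 (6T1, order 6), S_3 (6T2, order 6), D_6 (6T3, order 12), C_3 x S_3 (6T5, order 18), A_4 x C_2 (6T6, order 24), S_4 (6T8, order 24), S_3 x S_3 (6T9, order 36), S_4 x C_2 (6T11, order 48), (S_3 x S_3) : C_2 (6T13, order 72), PGL(2,5) (6T14, order 120), S_6 (6T16, order 720). By Dedekind's theorem, for a prime p not dividing disc(f) the degrees of the irreducible factors of f mod p form the cycle type of an element of G. Factoring f modulo the 29 such primes p <= 127 (skipping 2, 29, which divide the discriminant), each new pattern first appears at: mod 3: f = (x^3 + x^2 + 2)(x^3 + 2x^2 + 2x + 2), pattern 3+3; mod 5: f = (x^6 + 3x^5 + 4x^4 + 3x^3 + x^2 + 1), pattern 6; mod 7: f = (x + 4)(x + 6)(x^4 + 6x^3 + x^2 + 4x + 6), pattern 4+1+1; mod 17: f = (x + 5)(x + 8)(x^2 + 5)(x^2 + 9x + 4), pattern 2+2+1+1; mod 23: f = (x^2 + 16x + 20)(x^2 + 19x + 20)(x^2 + 22x + 8), pattern 2+2+2; mod 67: f = (x^2 + 63x + 60)(x^4 + 59x^3 + 39x^2 + 42x + 40), pattern 4+2; mod 127: f = (x + 5)(x + 45)(x + 78)(x + 118)(x^2 + 123x + 107), pattern 2+1+1+1+1. No other pattern occurs in this range, so the set of observed cycle types is {3+3, 6, 4+1+1, 2+2+1+1, 2+2+2, 4+2, 2+1+1+1+1}. The candidates containing elements of all these cycle types are S_4 x C_2 (6T11) of order 48, S_6 (6T16) of order 720; the others are excluded. The observed types are precisely the cycle types that occur in S_4 x C_2 (6T11) (apart from the identity). Each of the other remaining candidates has further cycle types, and by the Chebotarev density theorem the matching factorization patterns would occur for a proportion of primes equal to their share of the group: S_6 (6T16) additionally contains elements of type 5+1, 3+2+1, 3+1+1+1 (304 of its 720 elements, about 42% of primes). None of the 29 primes tested shows any such pattern (for each of these groups the chance of that is below 10^-4), which rules them out. Hence G = S_4 x C_2 (6T11), of order 48.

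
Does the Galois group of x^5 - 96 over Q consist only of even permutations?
No

The polynomial is irreducible of degree 5 over Q. Its discriminant is 265420800000, which is not a perfect square. A Galois group lies in the alternating group exactly when the discriminant is a square in Q, so the Galois group (F_20) is not contained in A_5.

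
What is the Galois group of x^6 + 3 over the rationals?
S_3 (also written S3)

The polynomial f is an irreducible sextic over Q, so G = Gal(f/Q) is one of the 16 transitive subgroups 6T1, ..., 6T16 of S_6. The discriminant of f is -11337408, which is not a perfect square, so G is not contained in A_6. The transitive groups of degree 6 not contained in A_6 are: C_6 (6T1, order 6), S_3 (6T2, order 6), D_6 (6T3, order 12), C_3 x S_3 (6T5, order 18), A_4 x C_2 (6T6, order 24), S_4 (6T8, order 24), S_3 x S_3 (6T9, order 36), S_4 x C_2 (6T11, order 48), (S_3 x S_3) : C_2 (6T13, order 72), PGL(2,5) (6T14, order 120), S_6 (6T16, order 720). By Dedekind's theorem, for a prime p not dividing disc(f) the degrees of the irreducible factors of f mod p form the cycle type of an element of G. Factoring f modulo the 23 such primes p <= 97 (skipping 2, 3, which divide the discriminant), each new pattern first appears at: mod 5: f = (x^2 + 2)(x^2 + x + 2)(x^2 + 4x + 2), pattern 2+2+2; mod 7: f = (x^3 + 2)(x^3 + 5), pattern 3+3; mod 61: f = (x + 3)(x + 19)(x + 22)(x + 39)(x + 42)(x + 58), pattern 1+1+1+1+1+1. No other pattern occurs in this range, so the set of observed cycle types is {2+2+2, 3+3, 1+1+1+1+1+1}. The candidates containing elements of all these cycle types are C_6 (6T1) of order 6, S_3 (6T2) of order 6, D_6 (6T3) of order 12, C_3 x S_3 (6T5) of order 18, A_4 x C_2 (6T6) of order 24, S_4 (6T8) of order 24, S_3 x S_3 (6T9) of order 36, S_4 x C_2 (6T11) of order 48, (S_3 x S_3) : C_2 (6T13) of order 72, PGL(2,5) (6T14) of order 120, S_6 (6T16) of order 720; the others are excluded. The observed types are precisely the cycle types that occur in S_3 (6T2). Each of the other remaining candidates has further cycle types, and by the Chebotarev density theorem the matching factorization patterns would occur for a proportion of primes equal to their share of the group: C_6 (6T1) additionally contains elements of type 6 (2 of its 6 elements, about 33% of primes); D_6 (6T3) additionally contains elements of type 6, 2+2+1+1 (5 of its 12 elements, about 42% of primes); C_3 x S_3 (6T5) additionally contains elements of type 6, 3+1+1+1 (10 of its 18 elements, about 56% of primes); A_4 x C_2 (6T6) additionally contains elements of type 6, 2+2+1+1, 2+1+1+1+1 (14 of its 24 elements, about 58% of primes); S_4 (6T8) additionally contains elements of type 4+1+1, 2+2+1+1 (9 of its 24 elements, about 38% of primes); S_3 x S_3 (6T9) additionally contains elements of type 6, 3+1+1+1, 2+2+1+1 (25 of its 36 elements, about 69% of primes); S_4 x C_2 (6T11) additionally contains elements of type 6, 4+2, 4+1+1, 2+2+1+1, 2+1+1+1+1 (32 of its 48 elements, about 67% of primes); (S_3 x S_3) : C_2 (6T13) additionally contains elements of type 6, 4+2, 3+2+1, 3+1+1+1, 2+2+1+1, 2+1+1+1+1 (61 of its 72 elements, about 85% of primes); PGL(2,5) (6T14) additionally contains elements of type 6, 5+1, 4+1+1, 2+2+1+1 (89 of its 120 elements, about 74% of primes); S_6 (6T16) additionally contains elements of type 6, 5+1, 4+2, 4+1+1, 3+2+1, 3+1+1+1, 2+2+1+1, 2+1+1+1+1 (664 of its 720 elements, about 92% of primes). None of the 23 primes tested shows any such pattern (for each of these groups the chance of that is below 10^-4), which rules them out. Hence G = S_3 (6T2), of order 6.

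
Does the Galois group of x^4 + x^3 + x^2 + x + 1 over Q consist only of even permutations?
The polynomial is irreducible of degree 4 over Q. Its discriminant is 125, which is not a perfect square. A Galois group lies in the alternating group exactly when the discriminant is a square in Q, so the Galois group (C_4) is not contained in A_4.

No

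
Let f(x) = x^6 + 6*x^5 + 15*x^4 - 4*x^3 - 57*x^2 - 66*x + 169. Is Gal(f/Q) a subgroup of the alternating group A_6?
The polynomial is irreducible of degree 6 over Q. Its discriminant is -190210142896128, which is not a perfect square. A Galois group lies in the alternating group exactly when the discriminant is a square in Q, so the Galois group (C_3 x S_3) is not contained in A_6.

No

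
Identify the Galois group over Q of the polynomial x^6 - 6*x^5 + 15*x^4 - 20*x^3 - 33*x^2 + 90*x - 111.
6T4: A_4

The polynomial f is an irreducible sextic over Q, so G = Gal(f/Q) is one of the 16 transitive subgroups 6T1, ..., 6T16 of S_6. The discriminant of f is 450868486864896 = 21233664^2, a perfect square, so G is contained in A_6. The transitive groups of degree 6 contained in A_6 are: A_4 (6T4, order 12), S_4 (6T7, order 24), (C_3 x C_3) : C_4 (6T10, order 36), PSL(2,5) (6T12, order 60), A_6 (6T15, order 360). By Dedekind's theorem, for a prime p not dividing disc(f) the degrees of the irreducible factors of f mod p form the cycle type of an element of G. Factoring f modulo the 33 such primes p <= 149 (skipping 2, 3, which divide the discriminant), each new pattern first appears at: mod 5: f = (x^3 + 4x + 2)(x^3 + 4x^2 + x + 2), pattern 3+3; mod 17: f = (x + 3)(x + 12)(x^2 + 15x + 6)(x^2 + 15x + 12), pattern 2+2+1+1; mod 71: f = (x + 6)(x + 7)(x + 9)(x + 60)(x + 62)(x + 63), pattern 1+1+1+1+1+1. No other pattern occurs in this range, so the set of observed cycle types is {3+3, 2+2+1+1, 1+1+1+1+1+1}. The candidates containing elements of all these cycle types are A_4 (6T4) of order 12, S_4 (6T7) of order 24, (C_3 x C_3) : C_4 (6T10) of order 36, PSL(2,5) (6T12) of order 60, A_6 (6T15) of order 360; the others are excluded. The observed types are precisely the cycle types that occur in A_4 (6T4). Each of the other remaining candidates has further cycle types, and by the Chebotarev density theorem the matching factorization patterns would occur for a proportion of primes equal to their share of the group: S_4 (6T7) additionally contains elements of type 4+2 (6 of its 24 elements, about 25% of primes); (C_3 x C_3) : C_4 (6T10) additionally contains elements of type 4+2, 3+1+1+1 (22 of its 36 elements, about 61% of primes); PSL(2,5) (6T12) additionally contains elements of type 5+1 (24 of its 60 elements, about 40% of primes); A_6 (6T15) additionally contains elements of type 5+1, 4+2, 3+1+1+1 (274 of its 360 elements, about 76% of primes). None of the 33 primes tested shows any such pattern (for each of these groups the chance of that is below 10^-4), which rules them out. Hence G = A_4 (6T4), of order 12.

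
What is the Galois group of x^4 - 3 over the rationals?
The polynomial is an irreducible quartic over Q and its discriminant is -6912, which is not a perfect square, so the Galois group is not contained in A_4. The resolvent cubic y^3 + 12*y has exactly one rational root, so the Galois group is C_4 or D_4. The quartic remains irreducible over Q(sqrt(disc)), so the group is D_4.

D_4 (order 8)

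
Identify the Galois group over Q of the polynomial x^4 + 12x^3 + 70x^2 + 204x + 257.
The polynomial is an irreducible quartic over Q and its discriminant is 8388608, which is not a perfect square, so the Galois group is not contained in A_4. The resolvent cubic y^3 - 70*y^2 + 1420*y - 6664 has exactly one rational root, so the Galois group is C_4 or D_4. The quartic becomes reducible over Q(sqrt(disc)), so the group is C_4.

4T1: C_4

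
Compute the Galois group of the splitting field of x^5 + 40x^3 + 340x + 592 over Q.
The polynomial f is an irreducible quintic over Q, so G = Gal(f/Q) is a transitive subgroup of S_5: one of C_5 (5T1, order 5), D_5 (5T2, order 10), F_20 (5T3, order 20), A_5 (5T4, order 60) or S_5 (5T5, order 120). The discriminant of f is 673506304000000 = 25952000^2, a perfect square, so G is contained in A_5. The transitive groups of degree 5 contained in A_5 are: C_5 (5T1, order 5), D_5 (5T2, order 10), A_5 (5T4, order 60). By Dedekind's theorem, for a prime p not dividing disc(f) the degrees of the irreducible factors of f mod p form the cycle type of an element of G. Factoring f modulo the 2 such primes p <= 7 (skipping 2, 5, which divide the discriminant), each new pattern first appears at: mod 3: f = (x^5 + x^3 + x + 1), pattern 5; mod 7: f = (x + 5)(x + 6)(x^3 + 3x^2 + 5x + 2), pattern 3+1+1. No other pattern occurs in this range, so the set of observed cycle types is {5, 3+1+1}. Among the candidates above, the only group containing elements of all these cycle types is A_5 (5T4) — each of C_5 (5T1), D_5 (5T2) lacks at least one of them. Hence G = A_5 (5T4), of order 60.

A_5, the alternating group on 5 letters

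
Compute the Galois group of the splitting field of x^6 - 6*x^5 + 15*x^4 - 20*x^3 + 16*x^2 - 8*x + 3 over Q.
6T11: S_4 x C_2

The polynomial f is an irreducible sextic over Q, so G = Gal(f/Q) is one of the 16 transitive subgroups 6T1, ..., 6T16 of S_6. The discriminant of f is -61504, which is not a perfect square, so G is not contained in A_6. The transitive groups of degree 6 not contained in A_6 are: C_6 (6T1, order 6), S_3 (6T2, order 6), D_6 (6T3, order 12), C_3 x S_3 (6T5, order 18), A_4 x C_2 (6T6, order 24), S_4 (6T8, order 24), S_3 x S_3 (6T9, order 36), S_4 x C_2 (6T11, order 48), (S_3 x S_3) : C_2 (6T13, order 72), PGL(2,5) (6T14, order 120), S_6 (6T16, order 720). By Dedekind's theorem, for a prime p not dividing disc(f) the degrees of the irreducible factors of f mod p form the cycle type of an element of G. Factoring f modulo the 17 such primes p <= 67 (skipping 2, 31, which divide the discriminant), each new pattern first appears at: mod 3: f = (x)(x + 1)(x^4 + 2x^3 + x^2 + 1), pattern 4+1+1; mod 5: f = (x^3 + 4x + 3)(x^3 + 4x^2 + x + 1), pattern 3+3; mod 7: f = (x^6 + x^5 + x^4 + x^3 + 2x^2 + 6x + 3), pattern 6; mod 11: f = (x^2 + 8x + 9)(x^2 + 9x + 10)(x^2 + 10x + 7), pattern 2+2+2; mod 13: f = (x^2 + 11x + 7)(x^4 + 9x^3 + 8x + 6), pattern 4+2; mod 37: f = (x + 4)(x + 31)(x^2 + 7x + 8)(x^2 + 26x + 26), pattern 2+2+1+1; mod 47: f = (x + 4)(x + 8)(x + 37)(x + 41)(x^2 + 45x + 13), pattern 2+1+1+1+1. No other pattern occurs in this range, so the set of observed cycle types is {4+1+1, 3+3, 6, 2+2+2, 4+2, 2+2+1+1, 2+1+1+1+1}. The candidates containing elements of all these cycle types are S_4 x C_2 (6T11) of order 48, S_6 (6T16) of order 720; the others are excluded. The observed types are precisely the cycle types that occur in S_4 x C_2 (6T11) (apart from the identity). Each of the other remaining candidates has further cycle types, and by the Chebotarev density theorem the matching factorization patterns would occur for a proportion of primes equal to their share of the group: S_6 (6T16) additionally contains elements of type 5+1, 3+2+1, 3+1+1+1 (304 of its 720 elements, about 42% of primes). None of the 17 primes tested shows any such pattern (for each of these groups the chance of that is below 10^-4), which rules them out. Hence G = S_4 x C_2 (6T11), of order 48.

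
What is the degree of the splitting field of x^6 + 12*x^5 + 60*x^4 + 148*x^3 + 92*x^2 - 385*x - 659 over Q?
The degree of the splitting field over Q equals the order of the Galois group, so first determine the group. The polynomial f is an irreducible sextic over Q, so G = Gal(f/Q) is one of the 16 transitive subgroups 6T1, ..., 6T16 of S_6. The discriminant of f is 60811095694181, which is not a perfect square, so G is not contained in A_6. The transitive groups of degree 6 not contained in A_6 are: C_6 (6T1, order 6), S_3 (6T2, order 6), D_6 (6T3, order 12), C_3 x S_3 (6T5, order 18), A_4 x C_2 (6T6, order 24), S_4 (6T8, order 24), S_3 x S_3 (6T9, order 36), S_4 x C_2 (6T11, order 48), (S_3 x S_3) : C_2 (6T13, order 72), PGL(2,5) (6T14, order 120), S_6 (6T16, order 720). By Dedekind's theorem, for a prime p not dividing disc(f) the degrees of the irreducible factors of f mod p form the cycle type of an element of G. Factoring f modulo the 6 such primes p <= 17 (skipping 7, which divides the discriminant), each new pattern first appears at: mod 2: f = (x^6 + x + 1), pattern 6; mod 5: f = (x + 2)(x^5 + 3x^2 + x + 3), pattern 5+1; mod 17: f = (x + 16)(x^2 + 15x + 15)(x^3 + 15x^2 + 3x + 2), pattern 3+2+1. No other pattern occurs in this range, so the set of observed cycle types is {6, 5+1, 3+2+1}. Among the candidates above, the only group containing elements of all these cycle types is S_6 (6T16); every other candidate lacks at least one of them. Hence G = S_6 (6T16), of order 720. The Galois group S_6 (6T16) has order 720, so the splitting field has degree 720 over Q.

720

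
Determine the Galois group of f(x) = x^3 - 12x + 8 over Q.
C_3

The polynomial is an irreducible cubic over Q and its discriminant is 5184 = 72^2, a perfect square. For an irreducible cubic, a square discriminant forces the Galois group to be A_3, the cyclic group of order 3.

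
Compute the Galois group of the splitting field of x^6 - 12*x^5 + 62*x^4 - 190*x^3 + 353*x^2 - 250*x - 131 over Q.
The polynomial f is an irreducible sextic over Q, so G = Gal(f/Q) is one of the 16 transitive subgroups 6T1, ..., 6T16 of S_6. The discriminant of f is 94085654450176 = 9699776^2, a perfect square, so G is contained in A_6. The transitive groups of degree 6 contained in A_6 are: A_4 (6T4, order 12), S_4 (6T7, order 24), (C_3 x C_3) : C_4 (6T10, order 36), PSL(2,5) (6T12, order 60), A_6 (6T15, order 360). By Dedekind's theorem, for a prime p not dividing disc(f) the degrees of the irreducible factors of f mod p form the cycle type of an element of G. Factoring f modulo the 79 such primes p <= 419 (skipping 2, 31, which divide the discriminant), each new pattern first appears at: mod 3: f = (x^2 + 1)(x^4 + x^2 + 2x + 1), pattern 4+2; mod 5: f = (x^3 + x^2 + 4x + 3)(x^3 + 2x^2 + x + 3), pattern 3+3; mod 11: f = (x + 1)(x + 2)(x^2 + x + 4)(x^2 + 6x + 7), pattern 2+2+1+1; mod 67: f = (x + 1)(x + 6)(x + 7)(x + 13)(x + 30)(x + 65), pattern 1+1+1+1+1+1. No other pattern occurs in this range, so the set of observed cycle types is {4+2, 3+3, 2+2+1+1, 1+1+1+1+1+1}. The candidates containing elements of all these cycle types are S_4 (6T7) of order 24, (C_3 x C_3) : C_4 (6T10) of order 36, A_6 (6T15) of order 360; the others are excluded. The observed types are precisely the cycle types that occur in S_4 (6T7). Each of the other remaining candidates has further cycle types, and by the Chebotarev density theorem the matching factorization patterns would occur for a proportion of primes equal to their share of the group: (C_3 x C_3) : C_4 (6T10) additionally contains elements of type 3+1+1+1 (4 of its 36 elements, about 11% of primes); A_6 (6T15) additionally contains elements of type 5+1, 3+1+1+1 (184 of its 360 elements, about 51% of primes). None of the 79 primes tested shows any such pattern (for each of these groups the chance of that is below 10^-4), which rules them out. Hence G = S_4 (6T7), of order 24.

S_4, S_4(6d), the S_4-action on 6 points inside A_6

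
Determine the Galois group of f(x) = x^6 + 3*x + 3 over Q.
(S_3 x S_3) : C_2 (also written G72)

The polynomial f is an irreducible sextic over Q, so G = Gal(f/Q) is one of the 16 transitive subgroups 6T1, ..., 6T16 of S_6. The discriminant of f is -9059283, which is not a perfect square, so G is not contained in A_6. The transitive groups of degree 6 not contained in A_6 are: C_6 (6T1, order 6), S_3 (6T2, order 6), D_6 (6T3, order 12), C_3 x S_3 (6T5, order 18), A_4 x C_2 (6T6, order 24), S_4 (6T8, order 24), S_3 x S_3 (6T9, order 36), S_4 x C_2 (6T11, order 48), (S_3 x S_3) : C_2 (6T13, order 72), PGL(2,5) (6T14, order 120), S_6 (6T16, order 720). By Dedekind's theorem, for a prime p not dividing disc(f) the degrees of the irreducible factors of f mod p form the cycle type of an element of G. Factoring f modulo the 28 such primes p <= 127 (skipping 3, 17, 43, which divide the discriminant), each new pattern first appears at: mod 2: f = (x^6 + x + 1), pattern 6; mod 7: f = (x + 6)(x^2 + 3x + 6)(x^3 + 5x^2 + x + 3), pattern 3+2+1; mod 11: f = (x^2 + 2x + 2)(x^4 + 9x^3 + 2x^2 + 7), pattern 4+2; mod 13: f = (x + 5)(x + 10)(x^2 + x + 3)(x^2 + 10x + 6), pattern 2+2+1+1; mod 61: f = (x + 2)(x + 4)(x + 10)(x + 21)(x^2 + 24x + 50), pattern 2+1+1+1+1; mod 97: f = (x + 10)(x + 12)(x + 49)(x^3 + 26x^2 + 60x + 34), pattern 3+1+1+1; mod 113: f = (x^2 + 4x + 10)(x^2 + 45x + 105)(x^2 + 64x + 72), pattern 2+2+2; mod 127: f = (x^3 + 39x^2 + 18x + 106)(x^3 + 88x^2 + 106x + 18), pattern 3+3. No other pattern occurs in this range, so the set of observed cycle types is {6, 3+2+1, 4+2, 2+2+1+1, 2+1+1+1+1, 3+1+1+1, 2+2+2, 3+3}. The candidates containing elements of all these cycle types are (S_3 x S_3) : C_2 (6T13) of order 72, S_6 (6T16) of order 720; the others are excluded. The observed types are precisely the cycle types that occur in (S_3 x S_3) : C_2 (6T13) (apart from the identity). Each of the other remaining candidates has further cycle types, and by the Chebotarev density theorem the matching factorization patterns would occur for a proportion of primes equal to their share of the group: S_6 (6T16) additionally contains elements of type 5+1, 4+1+1 (234 of its 720 elements, about 32% of primes). None of the 28 primes tested shows any such pattern (for each of these groups the chance of that is below 10^-4), which rules them out. Hence G = (S_3 x S_3) : C_2 (6T13), of order 72.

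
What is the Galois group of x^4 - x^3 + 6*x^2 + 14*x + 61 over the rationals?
C_4, the cyclic group of order 4

The polynomial is an irreducible quartic over Q and its discriminant is 66430125, which is not a perfect square, so the Galois group is not contained in A_4. The resolvent cubic y^3 - 6*y^2 - 258*y + 1207 has exactly one rational root, so the Galois group is C_4 or D_4. The quartic becomes reducible over Q(sqrt(disc)), so the group is C_4.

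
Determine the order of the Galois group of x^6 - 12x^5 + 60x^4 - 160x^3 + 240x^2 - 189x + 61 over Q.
72

The degree of the splitting field over Q equals the order of the Galois group, so first determine the group. The polynomial f is an irreducible sextic over Q, so G = Gal(f/Q) is one of the 16 transitive subgroups 6T1, ..., 6T16 of S_6. The discriminant of f is -9059283, which is not a perfect square, so G is not contained in A_6. The transitive groups of degree 6 not contained in A_6 are: C_6 (6T1, order 6), S_3 (6T2, order 6), D_6 (6T3, order 12), C_3 x S_3 (6T5, order 18), A_4 x C_2 (6T6, order 24), S_4 (6T8, order 24), S_3 x S_3 (6T9, order 36), S_4 x C_2 (6T11, order 48), (S_3 x S_3) : C_2 (6T13, order 72), PGL(2,5) (6T14, order 120), S_6 (6T16, order 720). By Dedekind's theorem, for a prime p not dividing disc(f) the degrees of the irreducible factors of f mod p form the cycle type of an element of G. Factoring f modulo the 28 such primes p <= 127 (skipping 3, 17, 43, which divide the discriminant), each new pattern first appears at: mod 2: f = (x^6 + x + 1), pattern 6; mod 7: f = (x + 4)(x^2 + 6x + 4)(x^3 + 6x^2 + 6), pattern 3+2+1; mod 11: f = (x^2 + 9x + 2)(x^4 + x^3 + 5x^2 + 2x + 3), pattern 4+2; mod 13: f = (x + 3)(x + 8)(x^2 + 6x + 3)(x^2 + 10x + 5), pattern 2+2+1+1; mod 61: f = (x)(x + 2)(x + 8)(x + 19)(x^2 + 20x + 6), pattern 2+1+1+1+1; mod 97: f = (x + 8)(x + 10)(x + 47)(x^3 + 20x^2 + 65x + 10), pattern 3+1+1+1; mod 113: f = (x^2 + 6)(x^2 + 41x + 19)(x^2 + 60x + 61), pattern 2+2+2; mod 127: f = (x^3 + 33x^2 + x + 91)(x^3 + 82x^2 + 20x + 23), pattern 3+3. No other pattern occurs in this range, so the set of observed cycle types is {6, 3+2+1, 4+2, 2+2+1+1, 2+1+1+1+1, 3+1+1+1, 2+2+2, 3+3}. The candidates containing elements of all these cycle types are (S_3 x S_3) : C_2 (6T13) of order 72, S_6 (6T16) of order 720; the others are excluded. The observed types are precisely the cycle types that occur in (S_3 x S_3) : C_2 (6T13) (apart from the identity). Each of the other remaining candidates has further cycle types, and by the Chebotarev density theorem the matching factorization patterns would occur for a proportion of primes equal to their share of the group: S_6 (6T16) additionally contains elements of type 5+1, 4+1+1 (234 of its 720 elements, about 32% of primes). None of the 28 primes tested shows any such pattern (for each of these groups the chance of that is below 10^-4), which rules them out. Hence G = (S_3 x S_3) : C_2 (6T13), of order 72. The Galois group (S_3 x S_3) : C_2 (6T13) has order 72, so the splitting field has degree 72 over Q.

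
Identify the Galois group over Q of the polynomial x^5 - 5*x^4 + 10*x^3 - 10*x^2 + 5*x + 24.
5T3: F_20

The polynomial f is an irreducible quintic over Q, so G = Gal(f/Q) is a transitive subgroup of S_5: one of C_5 (5T1, order 5), D_5 (5T2, order 10), F_20 (5T3, order 20), A_5 (5T4, order 60) or S_5 (5T5, order 120). The discriminant of f is 1220703125, which is not a perfect square, so G is not contained in A_5. The transitive groups of degree 5 not contained in A_5 are: F_20 (5T3, order 20), S_5 (5T5, order 120). By Dedekind's theorem, for a prime p not dividing disc(f) the degrees of the irreducible factors of f mod p form the cycle type of an element of G. Factoring f modulo the 18 such primes p <= 67 (skipping 5, which divides the discriminant), each new pattern first appears at: mod 2: f = (x)(x^4 + x^3 + 1), pattern 4+1; mod 11: f = (x^5 + 6x^4 + 10x^3 + x^2 + 5x + 2), pattern 5; mod 19: f = (x + 16)(x^2 + 8x + 14)(x^2 + 9x + 13), pattern 2+2+1; mod 31: f = (x + 4)(x + 8)(x + 9)(x + 17)(x + 19), pattern 1+1+1+1+1. No other pattern occurs in this range, so the set of observed cycle types is {4+1, 5, 2+2+1, 1+1+1+1+1}. The candidates containing elements of all these cycle types are F_20 (5T3) of order 20, S_5 (5T5) of order 120; the others are excluded. The observed types are precisely the cycle types that occur in F_20 (5T3). Each of the other remaining candidates has further cycle types, and by the Chebotarev density theorem the matching factorization patterns would occur for a proportion of primes equal to their share of the group: S_5 (5T5) additionally contains elements of type 3+2, 3+1+1, 2+1+1+1 (50 of its 120 elements, about 42% of primes). None of the 18 primes tested shows any such pattern (for each of these groups the chance of that is below 10^-4), which rules them out. Hence G = F_20 (5T3), of order 20.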